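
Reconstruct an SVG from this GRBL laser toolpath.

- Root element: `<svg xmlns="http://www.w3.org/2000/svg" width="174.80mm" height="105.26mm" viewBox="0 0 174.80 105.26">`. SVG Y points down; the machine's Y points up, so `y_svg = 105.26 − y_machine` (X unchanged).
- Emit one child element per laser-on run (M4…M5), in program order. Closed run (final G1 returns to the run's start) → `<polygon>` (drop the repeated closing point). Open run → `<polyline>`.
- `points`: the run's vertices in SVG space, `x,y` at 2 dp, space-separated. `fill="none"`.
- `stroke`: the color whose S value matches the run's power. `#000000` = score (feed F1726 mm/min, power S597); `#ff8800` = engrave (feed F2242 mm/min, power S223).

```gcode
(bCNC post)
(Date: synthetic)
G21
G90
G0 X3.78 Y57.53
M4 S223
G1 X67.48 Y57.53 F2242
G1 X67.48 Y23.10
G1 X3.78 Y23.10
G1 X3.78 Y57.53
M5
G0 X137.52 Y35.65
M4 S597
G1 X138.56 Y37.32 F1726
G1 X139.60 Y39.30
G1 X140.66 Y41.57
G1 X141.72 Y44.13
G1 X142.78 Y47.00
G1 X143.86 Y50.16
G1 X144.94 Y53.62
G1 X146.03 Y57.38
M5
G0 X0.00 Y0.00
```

Each laser-on run becomes one SVG element. Flip Y back into SVG space with y_svg = 105.26 − y_machine.

Run 1: the run's S223 means `#ff8800` (engrave). The run returns to its start, so emit a `<polygon>` with points (Y-flipped): 3.78,47.73 67.48,47.73 67.48,82.16 3.78,82.16.

Run 2: S597 ⇒ score layer `#000000`. The run is open, so emit a `<polyline>` with points (Y-flipped): 137.52,69.61 138.56,67.94 139.60,65.96 140.66,63.69 141.72,61.13 142.78,58.26 143.86,55.10 144.94,51.64 146.03,47.88.

<svg xmlns="http://www.w3.org/2000/svg" width="174.80mm" height="105.26mm" viewBox="0 0 174.80 105.26">
  <polygon points="3.78,47.73 67.48,47.73 67.48,82.16 3.78,82.16" fill="none" stroke="#ff8800"/>
  <polyline points="137.52,69.61 138.56,67.94 139.60,65.96 140.66,63.69 141.72,61.13 142.78,58.26 143.86,55.10 144.94,51.64 146.03,47.88" fill="none" stroke="#000000"/>
</svg>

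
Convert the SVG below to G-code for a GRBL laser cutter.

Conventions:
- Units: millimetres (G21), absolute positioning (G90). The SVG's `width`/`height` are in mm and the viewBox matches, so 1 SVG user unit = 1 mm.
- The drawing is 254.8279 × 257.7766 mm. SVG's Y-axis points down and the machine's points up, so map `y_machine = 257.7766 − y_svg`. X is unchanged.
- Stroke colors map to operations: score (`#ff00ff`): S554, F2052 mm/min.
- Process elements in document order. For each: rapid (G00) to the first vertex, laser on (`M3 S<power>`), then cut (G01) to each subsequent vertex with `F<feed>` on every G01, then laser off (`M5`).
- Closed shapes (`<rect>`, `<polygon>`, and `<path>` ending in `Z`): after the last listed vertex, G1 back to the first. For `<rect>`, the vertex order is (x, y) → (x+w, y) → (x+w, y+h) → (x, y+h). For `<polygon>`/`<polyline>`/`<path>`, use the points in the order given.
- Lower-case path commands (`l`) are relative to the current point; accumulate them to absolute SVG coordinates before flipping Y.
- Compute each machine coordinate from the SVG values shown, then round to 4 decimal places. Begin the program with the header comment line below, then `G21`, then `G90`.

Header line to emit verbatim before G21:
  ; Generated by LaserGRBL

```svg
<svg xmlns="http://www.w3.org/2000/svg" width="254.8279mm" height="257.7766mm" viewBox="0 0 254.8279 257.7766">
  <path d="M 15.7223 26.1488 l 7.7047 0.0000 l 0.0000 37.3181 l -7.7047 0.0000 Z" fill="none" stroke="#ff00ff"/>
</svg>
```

1 u = 1 mm; y_m = 257.7766 − y.

[1] `<path>` rectangle, #ff00ff→score S554 F2052: (15.7223,231.6278) → (23.4270,231.6278) → (23.4270,194.3097) → (15.7223,194.3097) → (15.7223,231.6278) (closed)

; Generated by LaserGRBL
G21
G90
G00 X15.7223 Y231.6278
M3 S554
G01 X23.4270 Y231.6278 F2052
G01 X23.4270 Y194.3097 F2052
G01 X15.7223 Y194.3097 F2052
G01 X15.7223 Y231.6278 F2052
M5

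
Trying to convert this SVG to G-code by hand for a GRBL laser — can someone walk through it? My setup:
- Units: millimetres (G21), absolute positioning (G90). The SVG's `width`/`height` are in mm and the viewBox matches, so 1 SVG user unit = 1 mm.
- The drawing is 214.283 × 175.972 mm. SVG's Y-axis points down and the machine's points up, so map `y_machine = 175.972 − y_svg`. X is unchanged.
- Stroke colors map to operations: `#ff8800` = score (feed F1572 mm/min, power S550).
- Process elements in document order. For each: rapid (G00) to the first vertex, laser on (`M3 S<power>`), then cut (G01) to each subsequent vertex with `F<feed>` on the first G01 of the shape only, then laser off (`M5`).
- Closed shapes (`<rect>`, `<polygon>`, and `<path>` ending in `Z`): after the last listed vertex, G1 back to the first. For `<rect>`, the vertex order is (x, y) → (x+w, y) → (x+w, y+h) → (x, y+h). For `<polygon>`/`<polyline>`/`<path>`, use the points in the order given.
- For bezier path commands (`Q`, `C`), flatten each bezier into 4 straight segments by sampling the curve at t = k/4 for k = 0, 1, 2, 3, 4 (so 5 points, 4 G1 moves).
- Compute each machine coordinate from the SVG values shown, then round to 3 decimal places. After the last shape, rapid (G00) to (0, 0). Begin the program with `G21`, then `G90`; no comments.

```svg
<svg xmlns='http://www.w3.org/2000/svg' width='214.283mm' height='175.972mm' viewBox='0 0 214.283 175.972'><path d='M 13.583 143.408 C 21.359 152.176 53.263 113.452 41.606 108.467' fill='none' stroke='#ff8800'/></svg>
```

viewBox `0 0 214.283 175.972` with mm width/height → 1 unit = 1 mm. Flip: y_m = 175.972 − y_svg.

**Shape 1** — `<path>` cubic bezier, stroke `#ff8800` → score (S550, F1572). Control points (SVG): P0=(13.583,143.408), P1=(21.359,152.176), P2=(53.263,113.452), P3=(41.606,108.467); sampled at t=k/4. Machine vertices: (13.583,32.564) → (22.881,33.624) → (34.882,44.877) → (43.239,58.709) → (41.606,67.505). Open path.

G21
G90
G00 X13.583 Y32.564
M3 S550
G01 X22.881 Y33.624 F1572
G01 X34.882 Y44.877
G01 X43.239 Y58.709
G01 X41.606 Y67.505
M5
G00 X0.000 Y0.000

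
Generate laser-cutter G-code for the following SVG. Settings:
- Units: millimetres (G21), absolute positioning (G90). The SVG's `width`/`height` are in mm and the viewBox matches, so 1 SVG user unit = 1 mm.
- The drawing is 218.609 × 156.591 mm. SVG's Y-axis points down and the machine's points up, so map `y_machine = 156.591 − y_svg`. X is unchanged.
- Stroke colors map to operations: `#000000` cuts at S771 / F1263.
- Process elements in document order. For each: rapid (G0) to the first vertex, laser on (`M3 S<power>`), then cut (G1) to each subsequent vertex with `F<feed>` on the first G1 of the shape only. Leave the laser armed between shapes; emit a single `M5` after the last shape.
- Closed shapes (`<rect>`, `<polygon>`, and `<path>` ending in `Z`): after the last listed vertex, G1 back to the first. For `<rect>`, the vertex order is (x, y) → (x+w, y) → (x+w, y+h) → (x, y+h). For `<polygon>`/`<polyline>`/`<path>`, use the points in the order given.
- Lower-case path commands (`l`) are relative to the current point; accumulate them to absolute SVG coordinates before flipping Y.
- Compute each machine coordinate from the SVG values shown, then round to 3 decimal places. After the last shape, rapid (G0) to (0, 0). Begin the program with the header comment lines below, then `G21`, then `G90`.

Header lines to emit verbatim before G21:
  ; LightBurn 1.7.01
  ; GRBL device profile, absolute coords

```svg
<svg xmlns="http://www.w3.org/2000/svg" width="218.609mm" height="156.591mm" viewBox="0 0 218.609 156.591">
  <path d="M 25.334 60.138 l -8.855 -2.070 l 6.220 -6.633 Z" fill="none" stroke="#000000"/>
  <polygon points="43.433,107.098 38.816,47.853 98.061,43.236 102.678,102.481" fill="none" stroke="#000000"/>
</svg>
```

; LightBurn 1.7.01
; GRBL device profile, absolute coords
G21
G90
G0 X25.334 Y96.453
M3 S771
G1 X16.479 Y98.523 F1263
G1 X22.699 Y105.156
G1 X25.334 Y96.453
G0 X43.433 Y49.493
M3 S771
G1 X38.816 Y108.738 F1263
G1 X98.061 Y113.355
G1 X102.678 Y54.110
G1 X43.433 Y49.493
M5
G0 X0.000 Y0.000

1 u = 1 mm; y_m = 156.591 − y.

[1] `<path>` regular polygon, #000000→cut S771 F1263: (25.334,96.453) → (16.479,98.523) → (22.699,105.156) → (25.334,96.453) (closed)

[2] `<polygon>` regular polygon, #000000→cut S771 F1263: (43.433,49.493) → (38.816,108.738) → (98.061,113.355) → (102.678,54.110) → (43.433,49.493) (closed)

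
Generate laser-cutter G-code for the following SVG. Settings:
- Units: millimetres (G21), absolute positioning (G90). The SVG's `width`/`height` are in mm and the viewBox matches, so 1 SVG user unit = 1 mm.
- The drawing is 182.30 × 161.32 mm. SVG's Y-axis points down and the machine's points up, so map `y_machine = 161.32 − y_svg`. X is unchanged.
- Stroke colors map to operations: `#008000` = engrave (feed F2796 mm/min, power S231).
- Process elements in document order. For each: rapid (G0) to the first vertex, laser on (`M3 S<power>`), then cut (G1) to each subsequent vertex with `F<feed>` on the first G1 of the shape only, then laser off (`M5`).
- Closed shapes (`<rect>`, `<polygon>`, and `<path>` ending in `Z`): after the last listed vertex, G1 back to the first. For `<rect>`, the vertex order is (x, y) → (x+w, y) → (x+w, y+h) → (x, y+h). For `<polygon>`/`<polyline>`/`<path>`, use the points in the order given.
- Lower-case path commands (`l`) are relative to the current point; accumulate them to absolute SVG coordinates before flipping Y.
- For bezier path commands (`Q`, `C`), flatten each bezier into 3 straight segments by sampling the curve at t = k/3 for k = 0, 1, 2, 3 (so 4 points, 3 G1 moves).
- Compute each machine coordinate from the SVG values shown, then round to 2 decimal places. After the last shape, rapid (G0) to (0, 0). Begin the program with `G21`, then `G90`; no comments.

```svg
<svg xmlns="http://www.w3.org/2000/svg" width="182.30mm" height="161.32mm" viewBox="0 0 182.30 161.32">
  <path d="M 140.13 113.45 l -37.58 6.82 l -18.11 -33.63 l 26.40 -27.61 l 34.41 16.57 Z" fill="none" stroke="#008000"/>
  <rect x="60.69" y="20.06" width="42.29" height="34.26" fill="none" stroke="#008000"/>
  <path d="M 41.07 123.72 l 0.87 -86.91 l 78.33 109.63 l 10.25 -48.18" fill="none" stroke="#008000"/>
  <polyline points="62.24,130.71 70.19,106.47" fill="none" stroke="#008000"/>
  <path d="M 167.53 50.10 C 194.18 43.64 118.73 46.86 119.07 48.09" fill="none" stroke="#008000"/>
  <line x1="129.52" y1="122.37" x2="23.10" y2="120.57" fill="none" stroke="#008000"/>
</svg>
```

1 u = 1 mm; y_m = 161.32 − y.

[1] `<path>` regular polygon, #008000→engrave S231 F2796: (140.13,47.87) → (102.55,41.05) → (84.44,74.68) → (110.84,102.29) → (145.25,85.72) → (140.13,47.87) (closed)

[2] `<rect>` rectangle, #008000→engrave S231 F2796: (60.69,141.26) → (102.98,141.26) → (102.98,107.00) → (60.69,107.00) → (60.69,141.26) (closed)

[3] `<path>` open polyline, #008000→engrave S231 F2796: (41.07,37.60) → (41.94,124.51) → (120.27,14.88) → (130.52,63.06)

[4] `<polyline>` line segment, #008000→engrave S231 F2796: (62.24,30.61) → (70.19,54.85)

[5] `<path>` cubic bezier, #008000→engrave S231 F2796: (167.53,111.22) → (166.74,114.89) → (137.40,114.69) → (119.07,113.23)

[6] `<line>` line segment, #008000→engrave S231 F2796: (129.52,38.95) → (23.10,40.75)

G21
G90
G0 X140.13 Y47.87
M3 S231
G1 X102.55 Y41.05 F2796
G1 X84.44 Y74.68
G1 X110.84 Y102.29
G1 X145.25 Y85.72
G1 X140.13 Y47.87
M5
G0 X60.69 Y141.26
M3 S231
G1 X102.98 Y141.26 F2796
G1 X102.98 Y107.00
G1 X60.69 Y107.00
G1 X60.69 Y141.26
M5
G0 X41.07 Y37.60
M3 S231
G1 X41.94 Y124.51 F2796
G1 X120.27 Y14.88
G1 X130.52 Y63.06
M5
G0 X62.24 Y30.61
M3 S231
G1 X70.19 Y54.85 F2796
M5
G0 X167.53 Y111.22
M3 S231
G1 X166.74 Y114.89 F2796
G1 X137.40 Y114.69
G1 X119.07 Y113.23
M5
G0 X129.52 Y38.95
M3 S231
G1 X23.10 Y40.75 F2796
M5
G0 X0.00 Y0.00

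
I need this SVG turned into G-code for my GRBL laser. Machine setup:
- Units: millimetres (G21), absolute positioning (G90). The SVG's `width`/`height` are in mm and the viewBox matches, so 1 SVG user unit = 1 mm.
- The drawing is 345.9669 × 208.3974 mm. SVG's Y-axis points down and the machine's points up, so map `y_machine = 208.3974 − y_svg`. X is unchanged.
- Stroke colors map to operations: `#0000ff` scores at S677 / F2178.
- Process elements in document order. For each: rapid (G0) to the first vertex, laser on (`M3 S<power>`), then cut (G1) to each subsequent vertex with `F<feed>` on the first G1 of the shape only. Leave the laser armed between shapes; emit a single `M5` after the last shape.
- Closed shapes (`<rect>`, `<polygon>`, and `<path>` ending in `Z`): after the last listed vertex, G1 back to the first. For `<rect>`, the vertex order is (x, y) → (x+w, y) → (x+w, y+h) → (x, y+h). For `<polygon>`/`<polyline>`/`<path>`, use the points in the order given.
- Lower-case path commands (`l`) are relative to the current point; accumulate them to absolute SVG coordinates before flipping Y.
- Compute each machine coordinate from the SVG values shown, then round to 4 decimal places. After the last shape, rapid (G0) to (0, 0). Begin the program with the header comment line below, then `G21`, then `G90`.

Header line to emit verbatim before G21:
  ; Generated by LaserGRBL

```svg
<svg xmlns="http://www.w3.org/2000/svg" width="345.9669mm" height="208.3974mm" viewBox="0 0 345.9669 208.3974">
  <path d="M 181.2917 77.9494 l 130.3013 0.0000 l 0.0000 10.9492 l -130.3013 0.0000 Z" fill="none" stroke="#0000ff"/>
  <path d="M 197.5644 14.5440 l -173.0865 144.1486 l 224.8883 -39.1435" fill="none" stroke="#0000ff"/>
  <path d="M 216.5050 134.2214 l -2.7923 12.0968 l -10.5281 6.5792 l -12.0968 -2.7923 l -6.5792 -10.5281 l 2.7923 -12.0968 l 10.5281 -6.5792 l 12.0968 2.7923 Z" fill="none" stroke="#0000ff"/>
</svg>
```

viewBox `0 0 345.9669 208.3974` with mm width/height → 1 unit = 1 mm. Flip: y_m = 208.3974 − y_svg.

**Shape 1** — `<path>` rectangle, stroke `#0000ff` → score (S677, F2178). Machine vertices: (181.2917,130.4480) → (311.5930,130.4480) → (311.5930,119.4988) → (181.2917,119.4988) → (181.2917,130.4480). Closed: final G1 returns to the first vertex.

**Shape 2** — `<path>` open polyline, stroke `#0000ff` → score (S677, F2178). Machine vertices: (197.5644,193.8534) → (24.4779,49.7048) → (249.3662,88.8483). Open path.

**Shape 3** — `<path>` regular polygon, stroke `#0000ff` → score (S677, F2178). Machine vertices: (216.5050,74.1760) → (213.7127,62.0792) → (203.1846,55.5000) → (191.0878,58.2923) → (184.5086,68.8204) → (187.3009,80.9172) → (197.8290,87.4964) → (209.9258,84.7041) → (216.5050,74.1760). Closed: final G1 returns to the first vertex.

; Generated by LaserGRBL
G21
G90
G0 X181.2917 Y130.4480
M3 S677
G1 X311.5930 Y130.4480 F2178
G1 X311.5930 Y119.4988
G1 X181.2917 Y119.4988
G1 X181.2917 Y130.4480
G0 X197.5644 Y193.8534
M3 S677
G1 X24.4779 Y49.7048 F2178
G1 X249.3662 Y88.8483
G0 X216.5050 Y74.1760
M3 S677
G1 X213.7127 Y62.0792 F2178
G1 X203.1846 Y55.5000
G1 X191.0878 Y58.2923
G1 X184.5086 Y68.8204
G1 X187.3009 Y80.9172
G1 X197.8290 Y87.4964
G1 X209.9258 Y84.7041
G1 X216.5050 Y74.1760
M5
G0 X0.0000 Y0.0000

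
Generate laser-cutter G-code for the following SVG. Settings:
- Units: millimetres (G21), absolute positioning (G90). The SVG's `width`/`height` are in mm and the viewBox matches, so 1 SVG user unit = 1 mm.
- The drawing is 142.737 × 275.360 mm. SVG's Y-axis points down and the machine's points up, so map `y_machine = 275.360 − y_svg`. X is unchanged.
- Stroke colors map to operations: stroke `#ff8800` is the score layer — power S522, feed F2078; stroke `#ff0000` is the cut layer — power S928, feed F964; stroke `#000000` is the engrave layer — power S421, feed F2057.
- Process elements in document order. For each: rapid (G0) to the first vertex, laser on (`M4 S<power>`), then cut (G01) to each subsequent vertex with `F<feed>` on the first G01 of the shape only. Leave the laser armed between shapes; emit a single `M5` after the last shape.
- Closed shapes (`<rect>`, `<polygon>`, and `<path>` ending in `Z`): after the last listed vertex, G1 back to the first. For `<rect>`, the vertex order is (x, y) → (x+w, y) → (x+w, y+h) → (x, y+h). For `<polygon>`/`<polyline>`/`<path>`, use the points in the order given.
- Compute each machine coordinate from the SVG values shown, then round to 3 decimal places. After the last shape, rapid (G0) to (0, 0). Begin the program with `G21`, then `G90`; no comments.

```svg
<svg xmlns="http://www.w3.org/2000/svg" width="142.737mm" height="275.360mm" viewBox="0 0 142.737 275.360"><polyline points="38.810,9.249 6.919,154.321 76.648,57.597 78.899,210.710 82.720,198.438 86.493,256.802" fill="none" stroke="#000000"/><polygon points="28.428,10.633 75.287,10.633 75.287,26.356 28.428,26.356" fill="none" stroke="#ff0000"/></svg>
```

G21
G90
G0 X38.810 Y266.111
M4 S421
G01 X6.919 Y121.039 F2057
G01 X76.648 Y217.763
G01 X78.899 Y64.650
G01 X82.720 Y76.922
G01 X86.493 Y18.558
G0 X28.428 Y264.727
M4 S928
G01 X75.287 Y264.727 F964
G01 X75.287 Y249.004
G01 X28.428 Y249.004
G01 X28.428 Y264.727
M5
G0 X0.000 Y0.000

1 u = 1 mm; y_m = 275.360 − y.

[1] `<polyline>` open polyline, #000000→engrave S421 F2057: (38.810,266.111) → (6.919,121.039) → (76.648,217.763) → (78.899,64.650) → (82.720,76.922) → (86.493,18.558)

[2] `<polygon>` rectangle, #ff0000→cut S928 F964: (28.428,264.727) → (75.287,264.727) → (75.287,249.004) → (28.428,249.004) → (28.428,264.727) (closed)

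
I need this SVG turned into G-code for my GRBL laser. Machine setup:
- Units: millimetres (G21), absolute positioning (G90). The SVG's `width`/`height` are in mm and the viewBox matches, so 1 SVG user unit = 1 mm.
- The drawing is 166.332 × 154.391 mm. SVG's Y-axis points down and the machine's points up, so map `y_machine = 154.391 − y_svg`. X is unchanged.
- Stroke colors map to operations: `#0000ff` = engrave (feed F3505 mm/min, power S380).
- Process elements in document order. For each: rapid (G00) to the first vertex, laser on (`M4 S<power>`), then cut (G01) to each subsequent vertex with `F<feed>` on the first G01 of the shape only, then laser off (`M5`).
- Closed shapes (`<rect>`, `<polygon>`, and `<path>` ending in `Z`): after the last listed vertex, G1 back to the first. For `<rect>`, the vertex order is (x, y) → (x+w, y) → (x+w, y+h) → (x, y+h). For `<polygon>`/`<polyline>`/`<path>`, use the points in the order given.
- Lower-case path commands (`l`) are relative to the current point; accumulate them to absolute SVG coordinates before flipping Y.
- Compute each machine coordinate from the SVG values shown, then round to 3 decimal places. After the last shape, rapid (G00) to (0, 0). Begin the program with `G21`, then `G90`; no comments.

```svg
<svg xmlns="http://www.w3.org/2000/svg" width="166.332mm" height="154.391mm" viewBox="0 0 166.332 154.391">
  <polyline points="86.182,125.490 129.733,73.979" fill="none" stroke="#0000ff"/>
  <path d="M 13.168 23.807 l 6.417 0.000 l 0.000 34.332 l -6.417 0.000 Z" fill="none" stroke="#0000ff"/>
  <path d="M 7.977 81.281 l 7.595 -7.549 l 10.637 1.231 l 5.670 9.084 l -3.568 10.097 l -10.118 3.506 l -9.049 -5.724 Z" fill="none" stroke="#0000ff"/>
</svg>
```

1 u = 1 mm; y_m = 154.391 − y.

[1] `<polyline>` line segment, #0000ff→engrave S380 F3505: (86.182,28.901) → (129.733,80.412)

[2] `<path>` rectangle, #0000ff→engrave S380 F3505: (13.168,130.584) → (19.585,130.584) → (19.585,96.252) → (13.168,96.252) → (13.168,130.584) (closed)

[3] `<path>` regular polygon, #0000ff→engrave S380 F3505: (7.977,73.110) → (15.572,80.659) → (26.209,79.428) → (31.879,70.344) → (28.311,60.247) → (18.193,56.741) → (9.144,62.465) → (7.977,73.110) (closed)

G21
G90
G00 X86.182 Y28.901
M4 S380
G01 X129.733 Y80.412 F3505
M5
G00 X13.168 Y130.584
M4 S380
G01 X19.585 Y130.584 F3505
G01 X19.585 Y96.252
G01 X13.168 Y96.252
G01 X13.168 Y130.584
M5
G00 X7.977 Y73.110
M4 S380
G01 X15.572 Y80.659 F3505
G01 X26.209 Y79.428
G01 X31.879 Y70.344
G01 X28.311 Y60.247
G01 X18.193 Y56.741
G01 X9.144 Y62.465
G01 X7.977 Y73.110
M5
G00 X0.000 Y0.000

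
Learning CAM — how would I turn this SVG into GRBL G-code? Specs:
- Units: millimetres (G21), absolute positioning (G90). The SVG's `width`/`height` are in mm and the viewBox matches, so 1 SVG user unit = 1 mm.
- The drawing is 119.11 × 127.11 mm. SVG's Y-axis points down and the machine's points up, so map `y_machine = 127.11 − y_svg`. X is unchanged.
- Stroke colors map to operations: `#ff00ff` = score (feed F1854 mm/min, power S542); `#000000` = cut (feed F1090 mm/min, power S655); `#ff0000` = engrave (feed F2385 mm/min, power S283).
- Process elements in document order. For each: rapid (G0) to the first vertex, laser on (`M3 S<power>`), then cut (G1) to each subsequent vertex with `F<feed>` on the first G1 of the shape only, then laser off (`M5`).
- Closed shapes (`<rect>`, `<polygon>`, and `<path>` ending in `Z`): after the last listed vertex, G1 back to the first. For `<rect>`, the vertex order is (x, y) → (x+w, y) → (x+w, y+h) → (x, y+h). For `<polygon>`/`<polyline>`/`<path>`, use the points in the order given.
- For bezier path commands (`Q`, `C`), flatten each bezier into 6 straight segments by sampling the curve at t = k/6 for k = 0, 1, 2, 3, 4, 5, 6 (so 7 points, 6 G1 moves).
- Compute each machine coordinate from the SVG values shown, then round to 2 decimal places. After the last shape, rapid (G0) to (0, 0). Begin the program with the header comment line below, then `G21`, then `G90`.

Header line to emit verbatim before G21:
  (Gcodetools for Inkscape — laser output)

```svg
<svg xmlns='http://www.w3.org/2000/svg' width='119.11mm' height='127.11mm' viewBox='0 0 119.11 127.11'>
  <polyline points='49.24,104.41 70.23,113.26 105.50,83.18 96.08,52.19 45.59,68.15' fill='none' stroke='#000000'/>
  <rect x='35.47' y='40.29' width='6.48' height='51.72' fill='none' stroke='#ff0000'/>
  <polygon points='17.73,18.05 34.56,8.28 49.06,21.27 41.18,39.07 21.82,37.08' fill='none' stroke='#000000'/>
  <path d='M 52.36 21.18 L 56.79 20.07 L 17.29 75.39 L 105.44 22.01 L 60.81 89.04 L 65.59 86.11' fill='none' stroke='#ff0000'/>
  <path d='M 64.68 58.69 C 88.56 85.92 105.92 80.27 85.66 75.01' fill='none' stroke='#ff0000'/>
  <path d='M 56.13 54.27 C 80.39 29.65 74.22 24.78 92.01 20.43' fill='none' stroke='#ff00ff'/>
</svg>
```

Since the viewBox matches the mm dimensions, user units are millimetres directly. The only transform is the Y-flip y_m = 127.11 − y_svg.

Shape 1 is a open polyline drawn with `<polyline>`. Its stroke #000000 means cut at S655, F1090. After flipping Y the toolpath is (49.24,22.70) → (70.23,13.85) → (105.50,43.93) → (96.08,74.92) → (45.59,58.96).

Shape 2 is a rectangle drawn with `<rect>`. Its stroke #ff0000 means engrave at S283, F2385. After flipping Y the toolpath is (35.47,86.82) → (41.95,86.82) → (41.95,35.10) → (35.47,35.10) → (35.47,86.82), returning to the start.

Shape 3 is a regular polygon drawn with `<polygon>`. Its stroke #000000 means cut at S655, F1090. After flipping Y the toolpath is (17.73,109.06) → (34.56,118.83) → (49.06,105.84) → (41.18,88.04) → (21.82,90.03) → (17.73,109.06), returning to the start.

Shape 4 is a open polyline drawn with `<path>`. Its stroke #ff0000 means engrave at S283, F2385. After flipping Y the toolpath is (52.36,105.93) → (56.79,107.04) → (17.29,51.72) → (105.44,105.10) → (60.81,38.07) → (65.59,41.00).

Shape 5 is a cubic bezier drawn with `<path>`. Its stroke #ff0000 means engrave at S283, F2385. After flipping Y the toolpath is (64.68,68.42) → (75.93,57.39) → (85.23,50.92) → (91.72,48.08) → (94.53,47.94) → (92.80,49.59) → (85.66,52.10).

Shape 6 is a cubic bezier drawn with `<path>`. Its stroke #ff00ff means score at S542, F1854. After flipping Y the toolpath is (56.13,72.84) → (65.98,83.59) → (72.26,91.59) → (76.50,97.36) → (80.19,101.44) → (84.86,104.37) → (92.01,106.68).

(Gcodetools for Inkscape — laser output)
G21
G90
G0 X49.24 Y22.70
M3 S655
G1 X70.23 Y13.85 F1090
G1 X105.50 Y43.93
G1 X96.08 Y74.92
G1 X45.59 Y58.96
M5
G0 X35.47 Y86.82
M3 S283
G1 X41.95 Y86.82 F2385
G1 X41.95 Y35.10
G1 X35.47 Y35.10
G1 X35.47 Y86.82
M5
G0 X17.73 Y109.06
M3 S655
G1 X34.56 Y118.83 F1090
G1 X49.06 Y105.84
G1 X41.18 Y88.04
G1 X21.82 Y90.03
G1 X17.73 Y109.06
M5
G0 X52.36 Y105.93
M3 S283
G1 X56.79 Y107.04 F2385
G1 X17.29 Y51.72
G1 X105.44 Y105.10
G1 X60.81 Y38.07
G1 X65.59 Y41.00
M5
G0 X64.68 Y68.42
M3 S283
G1 X75.93 Y57.39 F2385
G1 X85.23 Y50.92
G1 X91.72 Y48.08
G1 X94.53 Y47.94
G1 X92.80 Y49.59
G1 X85.66 Y52.10
M5
G0 X56.13 Y72.84
M3 S542
G1 X65.98 Y83.59 F1854
G1 X72.26 Y91.59
G1 X76.50 Y97.36
G1 X80.19 Y101.44
G1 X84.86 Y104.37
G1 X92.01 Y106.68
M5
G0 X0.00 Y0.00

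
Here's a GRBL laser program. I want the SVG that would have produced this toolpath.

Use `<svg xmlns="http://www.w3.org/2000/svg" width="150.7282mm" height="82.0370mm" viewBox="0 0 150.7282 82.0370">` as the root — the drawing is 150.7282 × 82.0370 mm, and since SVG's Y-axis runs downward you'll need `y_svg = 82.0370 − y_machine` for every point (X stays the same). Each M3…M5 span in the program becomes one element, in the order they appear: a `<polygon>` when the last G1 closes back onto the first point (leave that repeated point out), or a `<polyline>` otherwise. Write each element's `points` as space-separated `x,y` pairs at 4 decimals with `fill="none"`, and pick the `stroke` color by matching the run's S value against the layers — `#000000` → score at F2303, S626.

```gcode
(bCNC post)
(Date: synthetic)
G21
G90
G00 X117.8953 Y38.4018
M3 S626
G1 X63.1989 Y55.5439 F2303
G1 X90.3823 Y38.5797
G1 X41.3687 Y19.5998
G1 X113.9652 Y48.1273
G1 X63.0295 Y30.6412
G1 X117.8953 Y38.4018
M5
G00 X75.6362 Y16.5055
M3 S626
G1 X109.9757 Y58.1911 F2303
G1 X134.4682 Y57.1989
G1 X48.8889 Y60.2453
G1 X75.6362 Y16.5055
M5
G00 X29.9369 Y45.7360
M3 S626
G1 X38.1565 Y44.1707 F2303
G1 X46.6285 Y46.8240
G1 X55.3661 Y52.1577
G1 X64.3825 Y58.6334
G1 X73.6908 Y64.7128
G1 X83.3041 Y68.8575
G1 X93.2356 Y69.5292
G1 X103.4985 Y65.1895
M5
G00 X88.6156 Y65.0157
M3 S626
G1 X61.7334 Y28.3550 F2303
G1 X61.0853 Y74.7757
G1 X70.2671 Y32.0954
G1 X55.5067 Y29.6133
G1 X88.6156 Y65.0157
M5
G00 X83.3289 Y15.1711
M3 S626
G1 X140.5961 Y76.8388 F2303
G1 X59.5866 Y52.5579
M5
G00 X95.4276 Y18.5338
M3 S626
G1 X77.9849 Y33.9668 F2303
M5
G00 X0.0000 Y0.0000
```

Each laser-on run becomes one SVG element. Flip Y back into SVG space with y_svg = 82.0370 − y_machine. Every run uses S626, so all elements get stroke `#000000` (score).

Run 1: The run returns to its start, so emit a `<polygon>` with points (Y-flipped): 117.8953,43.6352 63.1989,26.4931 90.3823,43.4573 41.3687,62.4372 113.9652,33.9097 63.0295,51.3958.

Run 2: The run returns to its start, so emit a `<polygon>` with points (Y-flipped): 75.6362,65.5315 109.9757,23.8459 134.4682,24.8381 48.8889,21.7917.

Run 3: The run is open, so emit a `<polyline>` with points (Y-flipped): 29.9369,36.3010 38.1565,37.8663 46.6285,35.2130 55.3661,29.8793 64.3825,23.4036 73.6908,17.3242 83.3041,13.1795 93.2356,12.5078 103.4985,16.8475.

Run 4: The run returns to its start, so emit a `<polygon>` with points (Y-flipped): 88.6156,17.0213 61.7334,53.6820 61.0853,7.2613 70.2671,49.9416 55.5067,52.4237.

Run 5: The run is open, so emit a `<polyline>` with points (Y-flipped): 83.3289,66.8659 140.5961,5.1982 59.5866,29.4791.

Run 6: The run is open, so emit a `<polyline>` with points (Y-flipped): 95.4276,63.5032 77.9849,48.0702.

<svg xmlns="http://www.w3.org/2000/svg" width="150.7282mm" height="82.0370mm" viewBox="0 0 150.7282 82.0370">
  <polygon points="117.8953,43.6352 63.1989,26.4931 90.3823,43.4573 41.3687,62.4372 113.9652,33.9097 63.0295,51.3958" fill="none" stroke="#000000"/>
  <polygon points="75.6362,65.5315 109.9757,23.8459 134.4682,24.8381 48.8889,21.7917" fill="none" stroke="#000000"/>
  <polyline points="29.9369,36.3010 38.1565,37.8663 46.6285,35.2130 55.3661,29.8793 64.3825,23.4036 73.6908,17.3242 83.3041,13.1795 93.2356,12.5078 103.4985,16.8475" fill="none" stroke="#000000"/>
  <polygon points="88.6156,17.0213 61.7334,53.6820 61.0853,7.2613 70.2671,49.9416 55.5067,52.4237" fill="none" stroke="#000000"/>
  <polyline points="83.3289,66.8659 140.5961,5.1982 59.5866,29.4791" fill="none" stroke="#000000"/>
  <polyline points="95.4276,63.5032 77.9849,48.0702" fill="none" stroke="#000000"/>
</svg>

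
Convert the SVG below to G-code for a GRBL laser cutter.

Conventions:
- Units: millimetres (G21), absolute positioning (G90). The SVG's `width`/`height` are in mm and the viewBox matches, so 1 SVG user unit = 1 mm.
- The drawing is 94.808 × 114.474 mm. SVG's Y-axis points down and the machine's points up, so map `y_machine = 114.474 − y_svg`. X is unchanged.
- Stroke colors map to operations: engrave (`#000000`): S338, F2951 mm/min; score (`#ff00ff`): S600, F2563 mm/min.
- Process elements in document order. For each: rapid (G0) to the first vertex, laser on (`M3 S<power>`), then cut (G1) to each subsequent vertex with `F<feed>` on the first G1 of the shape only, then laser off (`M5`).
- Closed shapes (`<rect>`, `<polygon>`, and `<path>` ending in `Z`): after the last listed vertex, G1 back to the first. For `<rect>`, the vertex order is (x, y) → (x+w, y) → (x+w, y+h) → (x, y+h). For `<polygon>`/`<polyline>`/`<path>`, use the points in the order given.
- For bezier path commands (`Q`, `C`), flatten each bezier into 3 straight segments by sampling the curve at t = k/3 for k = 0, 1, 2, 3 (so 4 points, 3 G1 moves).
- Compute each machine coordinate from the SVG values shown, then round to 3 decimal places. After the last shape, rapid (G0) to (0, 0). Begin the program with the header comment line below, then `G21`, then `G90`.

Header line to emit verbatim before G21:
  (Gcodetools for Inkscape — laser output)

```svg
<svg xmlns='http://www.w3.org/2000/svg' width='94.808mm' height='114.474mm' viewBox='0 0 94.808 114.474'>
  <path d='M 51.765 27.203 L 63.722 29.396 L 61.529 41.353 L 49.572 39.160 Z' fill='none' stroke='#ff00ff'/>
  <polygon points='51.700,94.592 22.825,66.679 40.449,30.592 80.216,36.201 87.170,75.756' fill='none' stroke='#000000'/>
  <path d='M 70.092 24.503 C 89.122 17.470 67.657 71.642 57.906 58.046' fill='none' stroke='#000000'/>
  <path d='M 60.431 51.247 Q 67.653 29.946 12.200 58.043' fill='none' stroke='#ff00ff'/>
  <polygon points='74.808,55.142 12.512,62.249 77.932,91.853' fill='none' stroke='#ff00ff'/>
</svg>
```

(Gcodetools for Inkscape — laser output)
G21
G90
G0 X51.765 Y87.271
M3 S600
G1 X63.722 Y85.078 F2563
G1 X61.529 Y73.121
G1 X49.572 Y75.314
G1 X51.765 Y87.271
M5
G0 X51.700 Y19.882
M3 S338
G1 X22.825 Y47.795 F2951
G1 X40.449 Y83.882
G1 X80.216 Y78.273
G1 X87.170 Y38.718
G1 X51.700 Y19.882
M5
G0 X70.092 Y89.971
M3 S338
G1 X77.557 Y81.379 F2951
G1 X69.628 Y60.645
G1 X57.906 Y56.428
M5
G0 X60.431 Y63.227
M3 S600
G1 X58.282 Y71.939 F2563
G1 X42.205 Y69.674
G1 X12.200 Y56.431
M5
G0 X74.808 Y59.332
M3 S600
G1 X12.512 Y52.225 F2563
G1 X77.932 Y22.621
G1 X74.808 Y59.332
M5
G0 X0.000 Y0.000

viewBox `0 0 94.808 114.474` with mm width/height → 1 unit = 1 mm. Flip: y_m = 114.474 − y_svg.

**Shape 1** — `<path>` regular polygon, stroke `#ff00ff` → score (S600, F2563). Machine vertices: (51.765,87.271) → (63.722,85.078) → (61.529,73.121) → (49.572,75.314) → (51.765,87.271). Closed: final G1 returns to the first vertex.

**Shape 2** — `<polygon>` regular polygon, stroke `#000000` → engrave (S338, F2951). Machine vertices: (51.700,19.882) → (22.825,47.795) → (40.449,83.882) → (80.216,78.273) → (87.170,38.718) → (51.700,19.882). Closed: final G1 returns to the first vertex.

**Shape 3** — `<path>` cubic bezier, stroke `#000000` → engrave (S338, F2951). Control points (SVG): P0=(70.092,24.503), P1=(89.122,17.470), P2=(67.657,71.642), P3=(57.906,58.046); sampled at t=k/3. Machine vertices: (70.092,89.971) → (77.557,81.379) → (69.628,60.645) → (57.906,56.428). Open path.

**Shape 4** — `<path>` quadratic bezier, stroke `#ff00ff` → score (S600, F2563). Control points (SVG): P0=(60.431,51.247), P1=(67.653,29.946), P2=(12.200,58.043); sampled at t=k/3. Machine vertices: (60.431,63.227) → (58.282,71.939) → (42.205,69.674) → (12.200,56.431). Open path.

**Shape 5** — `<polygon>` closed polygon, stroke `#ff00ff` → score (S600, F2563). Machine vertices: (74.808,59.332) → (12.512,52.225) → (77.932,22.621) → (74.808,59.332). Closed: final G1 returns to the first vertex.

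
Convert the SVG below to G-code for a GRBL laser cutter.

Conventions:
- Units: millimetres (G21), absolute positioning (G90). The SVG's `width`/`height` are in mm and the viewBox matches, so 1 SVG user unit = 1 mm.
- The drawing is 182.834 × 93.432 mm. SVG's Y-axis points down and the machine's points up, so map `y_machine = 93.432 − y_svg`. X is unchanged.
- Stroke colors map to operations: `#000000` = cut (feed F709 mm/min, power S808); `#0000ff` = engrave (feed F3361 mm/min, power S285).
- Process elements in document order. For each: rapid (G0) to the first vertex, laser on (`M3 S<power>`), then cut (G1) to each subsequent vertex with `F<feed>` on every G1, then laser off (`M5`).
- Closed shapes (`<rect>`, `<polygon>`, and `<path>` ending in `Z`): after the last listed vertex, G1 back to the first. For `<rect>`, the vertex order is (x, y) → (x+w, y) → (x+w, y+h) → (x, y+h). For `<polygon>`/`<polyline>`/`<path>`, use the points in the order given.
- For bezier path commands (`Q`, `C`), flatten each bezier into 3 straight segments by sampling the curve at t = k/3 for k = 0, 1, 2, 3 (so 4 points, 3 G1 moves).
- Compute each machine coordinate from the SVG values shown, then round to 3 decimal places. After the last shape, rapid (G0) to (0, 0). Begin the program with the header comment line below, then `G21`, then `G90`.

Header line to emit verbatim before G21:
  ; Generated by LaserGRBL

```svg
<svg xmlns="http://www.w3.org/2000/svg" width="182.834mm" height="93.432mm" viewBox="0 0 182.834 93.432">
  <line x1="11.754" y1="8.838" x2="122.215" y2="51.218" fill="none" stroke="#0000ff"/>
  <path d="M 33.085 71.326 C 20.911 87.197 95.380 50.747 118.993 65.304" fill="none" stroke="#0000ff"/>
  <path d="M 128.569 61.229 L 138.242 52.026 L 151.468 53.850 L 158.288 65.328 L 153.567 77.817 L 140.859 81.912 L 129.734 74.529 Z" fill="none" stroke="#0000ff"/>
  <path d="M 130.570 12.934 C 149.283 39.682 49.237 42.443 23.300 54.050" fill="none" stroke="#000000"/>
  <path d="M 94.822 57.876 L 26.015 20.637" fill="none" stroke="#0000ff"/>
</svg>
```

viewBox `0 0 182.834 93.432` with mm width/height → 1 unit = 1 mm. Flip: y_m = 93.432 − y_svg.

**Shape 1** — `<line>` line segment, stroke `#0000ff` → engrave (S285, F3361). Machine vertices: (11.754,84.594) → (122.215,42.214). Open path.

**Shape 2** — `<path>` cubic bezier, stroke `#0000ff` → engrave (S285, F3361). Control points (SVG): P0=(33.085,71.326), P1=(20.911,87.197), P2=(95.380,50.747), P3=(118.993,65.304); sampled at t=k/3. Machine vertices: (33.085,22.106) → (44.699,19.848) → (83.521,29.510) → (118.993,28.128). Open path.

**Shape 3** — `<path>` regular polygon, stroke `#0000ff` → engrave (S285, F3361). Machine vertices: (128.569,32.203) → (138.242,41.406) → (151.468,39.582) → (158.288,28.104) → (153.567,15.615) → (140.859,11.520) → (129.734,18.903) → (128.569,32.203). Closed: final G1 returns to the first vertex.

**Shape 4** — `<path>` cubic bezier, stroke `#000000` → cut (S808, F709). Control points (SVG): P0=(130.570,12.934), P1=(149.283,39.682), P2=(49.237,42.443), P3=(23.300,54.050); sampled at t=k/3. Machine vertices: (130.570,80.498) → (116.840,60.530) → (66.797,49.256) → (23.300,39.382). Open path.

**Shape 5** — `<path>` line segment, stroke `#0000ff` → engrave (S285, F3361). Machine vertices: (94.822,35.556) → (26.015,72.795). Open path.

; Generated by LaserGRBL
G21
G90
G0 X11.754 Y84.594
M3 S285
G1 X122.215 Y42.214 F3361
M5
G0 X33.085 Y22.106
M3 S285
G1 X44.699 Y19.848 F3361
G1 X83.521 Y29.510 F3361
G1 X118.993 Y28.128 F3361
M5
G0 X128.569 Y32.203
M3 S285
G1 X138.242 Y41.406 F3361
G1 X151.468 Y39.582 F3361
G1 X158.288 Y28.104 F3361
G1 X153.567 Y15.615 F3361
G1 X140.859 Y11.520 F3361
G1 X129.734 Y18.903 F3361
G1 X128.569 Y32.203 F3361
M5
G0 X130.570 Y80.498
M3 S808
G1 X116.840 Y60.530 F709
G1 X66.797 Y49.256 F709
G1 X23.300 Y39.382 F709
M5
G0 X94.822 Y35.556
M3 S285
G1 X26.015 Y72.795 F3361
M5
G0 X0.000 Y0.000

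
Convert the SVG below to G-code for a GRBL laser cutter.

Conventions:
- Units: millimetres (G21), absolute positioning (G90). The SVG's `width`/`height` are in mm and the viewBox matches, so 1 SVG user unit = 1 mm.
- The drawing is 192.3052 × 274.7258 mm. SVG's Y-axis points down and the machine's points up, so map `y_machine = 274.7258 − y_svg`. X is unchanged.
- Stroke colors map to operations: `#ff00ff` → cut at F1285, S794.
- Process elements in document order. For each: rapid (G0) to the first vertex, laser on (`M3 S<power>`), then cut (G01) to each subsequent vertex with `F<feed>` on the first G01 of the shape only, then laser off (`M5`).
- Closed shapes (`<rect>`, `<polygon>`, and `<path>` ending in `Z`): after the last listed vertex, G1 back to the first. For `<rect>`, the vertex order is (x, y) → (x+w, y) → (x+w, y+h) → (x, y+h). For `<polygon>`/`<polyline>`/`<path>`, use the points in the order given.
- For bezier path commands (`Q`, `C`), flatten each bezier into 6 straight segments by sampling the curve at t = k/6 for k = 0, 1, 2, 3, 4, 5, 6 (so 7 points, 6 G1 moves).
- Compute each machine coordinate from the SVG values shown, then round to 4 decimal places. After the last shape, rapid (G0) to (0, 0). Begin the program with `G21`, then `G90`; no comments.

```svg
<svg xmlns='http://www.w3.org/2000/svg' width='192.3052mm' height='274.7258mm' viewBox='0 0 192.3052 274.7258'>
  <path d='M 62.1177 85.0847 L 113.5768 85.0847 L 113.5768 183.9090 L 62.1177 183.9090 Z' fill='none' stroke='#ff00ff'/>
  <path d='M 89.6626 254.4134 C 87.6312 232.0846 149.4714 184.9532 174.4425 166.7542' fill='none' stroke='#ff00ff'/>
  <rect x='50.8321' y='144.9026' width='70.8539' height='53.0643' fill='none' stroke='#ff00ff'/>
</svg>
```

Since the viewBox matches the mm dimensions, user units are millimetres directly. The only transform is the Y-flip y_m = 274.7258 − y_svg.

Shape 1 is a rectangle drawn with `<path>`. Its stroke #ff00ff means cut at S794, F1285. After flipping Y the toolpath is (62.1177,189.6411) → (113.5768,189.6411) → (113.5768,90.8168) → (62.1177,90.8168) → (62.1177,189.6411), returning to the start.

Shape 2 is a cubic bezier drawn with `<path>`. Its stroke #ff00ff means cut at S794, F1285. After flipping Y the toolpath is (89.6626,20.3124) → (93.5031,33.2949) → (105.1906,48.9185) → (121.9266,65.6907) → (140.9128,82.1187) → (159.3509,96.7098) → (174.4425,107.9716).

Shape 3 is a rectangle drawn with `<rect>`. Its stroke #ff00ff means cut at S794, F1285. After flipping Y the toolpath is (50.8321,129.8232) → (121.6860,129.8232) → (121.6860,76.7589) → (50.8321,76.7589) → (50.8321,129.8232), returning to the start.

G21
G90
G0 X62.1177 Y189.6411
M3 S794
G01 X113.5768 Y189.6411 F1285
G01 X113.5768 Y90.8168
G01 X62.1177 Y90.8168
G01 X62.1177 Y189.6411
M5
G0 X89.6626 Y20.3124
M3 S794
G01 X93.5031 Y33.2949 F1285
G01 X105.1906 Y48.9185
G01 X121.9266 Y65.6907
G01 X140.9128 Y82.1187
G01 X159.3509 Y96.7098
G01 X174.4425 Y107.9716
M5
G0 X50.8321 Y129.8232
M3 S794
G01 X121.6860 Y129.8232 F1285
G01 X121.6860 Y76.7589
G01 X50.8321 Y76.7589
G01 X50.8321 Y129.8232
M5
G0 X0.0000 Y0.0000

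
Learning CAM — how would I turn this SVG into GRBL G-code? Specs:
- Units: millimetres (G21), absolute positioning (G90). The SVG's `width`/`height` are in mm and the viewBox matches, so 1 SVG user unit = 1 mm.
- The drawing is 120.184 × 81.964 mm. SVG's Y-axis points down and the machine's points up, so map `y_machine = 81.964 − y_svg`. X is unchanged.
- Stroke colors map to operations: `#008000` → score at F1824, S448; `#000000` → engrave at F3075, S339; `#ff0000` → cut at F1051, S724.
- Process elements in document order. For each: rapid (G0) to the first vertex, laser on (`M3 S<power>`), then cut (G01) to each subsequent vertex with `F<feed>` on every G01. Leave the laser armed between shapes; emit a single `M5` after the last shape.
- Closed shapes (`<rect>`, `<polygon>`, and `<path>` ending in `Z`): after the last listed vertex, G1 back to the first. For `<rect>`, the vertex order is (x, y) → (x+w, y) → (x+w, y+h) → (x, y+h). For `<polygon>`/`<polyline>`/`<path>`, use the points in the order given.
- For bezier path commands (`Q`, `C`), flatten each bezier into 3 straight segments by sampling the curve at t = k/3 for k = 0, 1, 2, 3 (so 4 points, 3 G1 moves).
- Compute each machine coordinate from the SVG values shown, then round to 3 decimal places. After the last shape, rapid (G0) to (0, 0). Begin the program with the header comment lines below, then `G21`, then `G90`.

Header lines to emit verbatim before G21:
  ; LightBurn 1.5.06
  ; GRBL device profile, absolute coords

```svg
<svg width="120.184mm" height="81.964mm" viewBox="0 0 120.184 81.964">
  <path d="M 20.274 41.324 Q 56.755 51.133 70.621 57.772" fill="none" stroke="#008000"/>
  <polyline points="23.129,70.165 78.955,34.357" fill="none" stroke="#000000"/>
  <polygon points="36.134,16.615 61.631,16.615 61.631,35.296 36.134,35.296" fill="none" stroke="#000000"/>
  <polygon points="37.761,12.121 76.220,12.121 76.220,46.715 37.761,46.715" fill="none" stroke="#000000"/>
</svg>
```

Since the viewBox matches the mm dimensions, user units are millimetres directly. The only transform is the Y-flip y_m = 81.964 − y_svg.

Shape 1 is a quadratic bezier drawn with `<path>`. Its stroke #008000 means score at S448, F1824. After flipping Y the toolpath is (20.274,40.640) → (42.082,34.453) → (58.864,28.970) → (70.621,24.192).

Shape 2 is a line segment drawn with `<polyline>`. Its stroke #000000 means engrave at S339, F3075. After flipping Y the toolpath is (23.129,11.799) → (78.955,47.607).

Shape 3 is a rectangle drawn with `<polygon>`. Its stroke #000000 means engrave at S339, F3075. After flipping Y the toolpath is (36.134,65.349) → (61.631,65.349) → (61.631,46.668) → (36.134,46.668) → (36.134,65.349), returning to the start.

Shape 4 is a rectangle drawn with `<polygon>`. Its stroke #000000 means engrave at S339, F3075. After flipping Y the toolpath is (37.761,69.843) → (76.220,69.843) → (76.220,35.249) → (37.761,35.249) → (37.761,69.843), returning to the start.

; LightBurn 1.5.06
; GRBL device profile, absolute coords
G21
G90
G0 X20.274 Y40.640
M3 S448
G01 X42.082 Y34.453 F1824
G01 X58.864 Y28.970 F1824
G01 X70.621 Y24.192 F1824
G0 X23.129 Y11.799
M3 S339
G01 X78.955 Y47.607 F3075
G0 X36.134 Y65.349
M3 S339
G01 X61.631 Y65.349 F3075
G01 X61.631 Y46.668 F3075
G01 X36.134 Y46.668 F3075
G01 X36.134 Y65.349 F3075
G0 X37.761 Y69.843
M3 S339
G01 X76.220 Y69.843 F3075
G01 X76.220 Y35.249 F3075
G01 X37.761 Y35.249 F3075
G01 X37.761 Y69.843 F3075
M5
G0 X0.000 Y0.000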